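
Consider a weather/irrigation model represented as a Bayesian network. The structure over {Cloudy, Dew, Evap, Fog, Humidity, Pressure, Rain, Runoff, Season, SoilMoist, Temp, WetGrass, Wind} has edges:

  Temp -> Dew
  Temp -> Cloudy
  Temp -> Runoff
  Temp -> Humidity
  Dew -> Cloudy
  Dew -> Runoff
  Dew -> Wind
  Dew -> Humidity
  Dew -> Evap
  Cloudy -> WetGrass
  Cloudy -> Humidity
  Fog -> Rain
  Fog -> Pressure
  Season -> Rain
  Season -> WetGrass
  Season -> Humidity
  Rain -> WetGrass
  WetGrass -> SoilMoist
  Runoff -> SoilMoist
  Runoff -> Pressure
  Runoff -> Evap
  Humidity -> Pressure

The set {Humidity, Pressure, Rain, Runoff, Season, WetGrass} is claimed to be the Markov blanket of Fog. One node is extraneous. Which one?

WetGrass

Fog has no parents.
Ch(Fog) = {Pressure, Rain}.
Co-parents of Fog (other parents of its children):
  Rain: Season
  Pressure: Humidity, Runoff
MB(Fog) = {Humidity, Pressure, Rain, Runoff, Season}.
WetGrass is neither a parent, child, nor co-parent of Fog, so it does not belong.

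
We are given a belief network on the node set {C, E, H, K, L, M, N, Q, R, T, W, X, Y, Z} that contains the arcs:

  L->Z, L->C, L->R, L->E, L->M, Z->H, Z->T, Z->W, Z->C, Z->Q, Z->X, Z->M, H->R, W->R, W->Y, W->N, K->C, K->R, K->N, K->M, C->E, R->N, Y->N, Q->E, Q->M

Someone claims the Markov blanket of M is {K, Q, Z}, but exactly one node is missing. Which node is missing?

Parents of M: K, L, Q, Z.
Ch(M) = {}.
M has no children, so there are no co-parents.
MB(M) = {K, L, Q, Z}.
Comparing with the claimed set, L is missing.

L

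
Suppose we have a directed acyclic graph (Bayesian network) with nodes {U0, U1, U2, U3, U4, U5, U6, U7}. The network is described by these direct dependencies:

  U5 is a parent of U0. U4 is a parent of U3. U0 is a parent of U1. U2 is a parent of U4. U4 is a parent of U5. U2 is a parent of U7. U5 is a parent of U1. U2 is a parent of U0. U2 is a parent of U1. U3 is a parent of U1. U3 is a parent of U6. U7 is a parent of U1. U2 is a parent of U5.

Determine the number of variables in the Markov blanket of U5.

6

Parents of U5: U2, U4.
Children of U5: U0, U1.
For each child, the remaining parents (spouses of U5):
  U0 also has parent U2.
  U1 also has parents U0, U2, U3, U7.
MB(U5) = {U0, U1, U2, U3, U4, U7}, which has 6 nodes.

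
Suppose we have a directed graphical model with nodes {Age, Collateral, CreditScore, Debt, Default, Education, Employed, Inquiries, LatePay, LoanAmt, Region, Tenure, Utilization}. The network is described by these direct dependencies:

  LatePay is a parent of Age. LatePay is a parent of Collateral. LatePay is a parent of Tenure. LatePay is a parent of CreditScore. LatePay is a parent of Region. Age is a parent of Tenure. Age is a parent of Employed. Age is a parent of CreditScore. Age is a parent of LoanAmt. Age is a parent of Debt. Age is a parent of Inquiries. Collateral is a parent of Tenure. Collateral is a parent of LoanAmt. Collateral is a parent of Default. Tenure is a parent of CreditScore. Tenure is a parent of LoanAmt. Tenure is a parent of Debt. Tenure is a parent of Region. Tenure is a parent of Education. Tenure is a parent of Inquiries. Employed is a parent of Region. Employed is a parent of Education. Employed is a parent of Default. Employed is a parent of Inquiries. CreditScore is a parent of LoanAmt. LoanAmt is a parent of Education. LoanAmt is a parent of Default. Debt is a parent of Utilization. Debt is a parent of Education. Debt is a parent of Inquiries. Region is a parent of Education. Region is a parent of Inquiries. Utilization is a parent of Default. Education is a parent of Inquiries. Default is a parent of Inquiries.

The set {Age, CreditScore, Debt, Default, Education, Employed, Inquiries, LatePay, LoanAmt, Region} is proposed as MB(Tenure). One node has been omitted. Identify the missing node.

The Markov blanket of a node is its parents, its children, and the other parents of its children.
Parents of Tenure: Age, Collateral, LatePay.
Ch(Tenure) = {CreditScore, Debt, Education, Inquiries, LoanAmt, Region}.
Co-parents of Tenure (other parents of its children):
  CreditScore: Age, LatePay
  LoanAmt: Age, Collateral, CreditScore
  Debt: Age
  Region: Employed, LatePay
  Education: Debt, Employed, LoanAmt, Region
  Inquiries: Age, Debt, Default, Education, Employed, Region
MB(Tenure) = {Age, Collateral, CreditScore, Debt, Default, Education, Employed, Inquiries, LatePay, LoanAmt, Region}.
Comparing with the claimed set, Collateral is missing.

Collateral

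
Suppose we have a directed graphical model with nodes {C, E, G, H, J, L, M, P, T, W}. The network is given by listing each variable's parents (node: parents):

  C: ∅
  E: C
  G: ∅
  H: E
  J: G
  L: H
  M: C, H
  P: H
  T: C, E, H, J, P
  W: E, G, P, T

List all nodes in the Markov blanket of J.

By definition, MB(J) is built from J's parents, J's children, and the co-parents of J.
J has child T.
Parents of J: G.
For each child, the remaining parents (spouses of J):
  T: C, E, H, P
MB(J) = {C, E, G, H, P, T}.

{C, E, G, H, P, T}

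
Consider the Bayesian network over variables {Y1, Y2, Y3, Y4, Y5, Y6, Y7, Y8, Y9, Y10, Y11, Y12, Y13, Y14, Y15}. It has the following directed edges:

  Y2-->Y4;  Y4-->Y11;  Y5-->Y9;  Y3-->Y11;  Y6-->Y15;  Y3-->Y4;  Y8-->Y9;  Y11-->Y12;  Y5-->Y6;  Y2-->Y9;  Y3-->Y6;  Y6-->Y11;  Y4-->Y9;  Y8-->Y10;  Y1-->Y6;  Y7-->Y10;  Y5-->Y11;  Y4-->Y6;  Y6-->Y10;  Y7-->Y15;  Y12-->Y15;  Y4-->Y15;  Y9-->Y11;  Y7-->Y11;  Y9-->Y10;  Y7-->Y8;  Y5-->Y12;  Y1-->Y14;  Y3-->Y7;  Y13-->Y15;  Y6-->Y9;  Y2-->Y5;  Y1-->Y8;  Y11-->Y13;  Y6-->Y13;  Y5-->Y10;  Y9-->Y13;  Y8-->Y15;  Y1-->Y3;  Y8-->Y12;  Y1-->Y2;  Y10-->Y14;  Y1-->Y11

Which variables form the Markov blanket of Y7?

{Y1, Y3, Y4, Y5, Y6, Y8, Y9, Y10, Y11, Y12, Y13, Y15}

By definition, MB(Y7) is built from Y7's parents, Y7's children, and the co-parents of Y7.
Y7 has parent Y3.
Children of Y7: Y8, Y10, Y11, Y15.
Parents of each child, excluding Y7:
  Y8's other parent is Y1.
  Y10's other parents are Y5, Y6, Y8, Y9.
  parents(Y11) \ {Y7} = {Y1, Y3, Y4, Y5, Y6, Y9}.
  parents(Y15) \ {Y7} = {Y4, Y6, Y8, Y12, Y13}.
So the Markov blanket of Y7 is {Y1, Y3, Y4, Y5, Y6, Y8, Y9, Y10, Y11, Y12, Y13, Y15}.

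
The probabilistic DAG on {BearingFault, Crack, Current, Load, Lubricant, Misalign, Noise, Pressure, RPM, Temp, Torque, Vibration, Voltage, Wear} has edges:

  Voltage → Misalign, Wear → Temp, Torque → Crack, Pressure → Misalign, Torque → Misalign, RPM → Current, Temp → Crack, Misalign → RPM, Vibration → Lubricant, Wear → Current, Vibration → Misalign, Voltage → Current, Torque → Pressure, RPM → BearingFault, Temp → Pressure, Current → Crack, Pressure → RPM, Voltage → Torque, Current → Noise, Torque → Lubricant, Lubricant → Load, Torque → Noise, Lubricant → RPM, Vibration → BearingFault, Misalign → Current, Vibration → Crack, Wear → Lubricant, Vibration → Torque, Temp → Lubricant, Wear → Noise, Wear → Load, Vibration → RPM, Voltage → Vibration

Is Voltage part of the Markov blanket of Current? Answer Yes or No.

Voltage is a parent of Current.
So Voltage ∈ MB(Current).

Yes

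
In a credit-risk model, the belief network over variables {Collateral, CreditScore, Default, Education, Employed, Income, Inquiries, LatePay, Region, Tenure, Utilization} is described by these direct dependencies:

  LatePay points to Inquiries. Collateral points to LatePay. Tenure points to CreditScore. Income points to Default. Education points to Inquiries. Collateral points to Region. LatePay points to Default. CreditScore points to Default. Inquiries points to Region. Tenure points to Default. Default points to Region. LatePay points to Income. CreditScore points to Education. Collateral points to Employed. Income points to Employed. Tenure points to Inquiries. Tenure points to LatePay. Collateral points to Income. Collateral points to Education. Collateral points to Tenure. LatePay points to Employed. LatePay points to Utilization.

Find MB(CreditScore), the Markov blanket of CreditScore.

{Collateral, Default, Education, Income, LatePay, Tenure}

Recall MB(v) = parents ∪ children ∪ spouses, where spouses are the other parents of v's children.
Parents of CreditScore: Tenure.
CreditScore's children: Default, Education.
Co-parents of CreditScore (other parents of its children):
  Education: Collateral
  Default: Income, LatePay, Tenure
Union: {Tenure} ∪ {Default, Education} ∪ {Collateral, Income, LatePay, Tenure} = {Collateral, Default, Education, Income, LatePay, Tenure}.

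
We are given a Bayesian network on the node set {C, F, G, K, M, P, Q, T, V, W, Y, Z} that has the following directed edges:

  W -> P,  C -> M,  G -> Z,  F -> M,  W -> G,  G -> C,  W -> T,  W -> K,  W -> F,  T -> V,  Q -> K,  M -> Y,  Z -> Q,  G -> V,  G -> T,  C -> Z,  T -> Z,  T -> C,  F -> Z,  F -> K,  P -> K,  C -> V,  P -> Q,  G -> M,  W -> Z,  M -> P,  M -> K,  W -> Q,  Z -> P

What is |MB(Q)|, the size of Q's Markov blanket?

6

By definition, MB(Q) is built from Q's parents, Q's children, and the co-parents of Q.
Q has parents P, W, Z.
Ch(Q) = {K}.
Parents of each child, excluding Q:
  K also has parents F, M, P, W.
MB(Q) = {F, K, M, P, W, Z}, which has 6 nodes.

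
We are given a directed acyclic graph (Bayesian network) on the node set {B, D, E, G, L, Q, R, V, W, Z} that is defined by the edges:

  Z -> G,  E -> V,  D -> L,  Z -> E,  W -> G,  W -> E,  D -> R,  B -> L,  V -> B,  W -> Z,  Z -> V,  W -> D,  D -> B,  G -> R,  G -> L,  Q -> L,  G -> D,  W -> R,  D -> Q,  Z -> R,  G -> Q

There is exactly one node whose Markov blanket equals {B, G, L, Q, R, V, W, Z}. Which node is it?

D

The target node must have every member of {B, G, L, Q, R, V, W, Z} as a parent, child, or co-parent, and no others.
Parents of D: G, W; children: B, L, Q, R; co-parents: B, G, Q, V, W, Z.
These exactly cover the given set, so the node is D.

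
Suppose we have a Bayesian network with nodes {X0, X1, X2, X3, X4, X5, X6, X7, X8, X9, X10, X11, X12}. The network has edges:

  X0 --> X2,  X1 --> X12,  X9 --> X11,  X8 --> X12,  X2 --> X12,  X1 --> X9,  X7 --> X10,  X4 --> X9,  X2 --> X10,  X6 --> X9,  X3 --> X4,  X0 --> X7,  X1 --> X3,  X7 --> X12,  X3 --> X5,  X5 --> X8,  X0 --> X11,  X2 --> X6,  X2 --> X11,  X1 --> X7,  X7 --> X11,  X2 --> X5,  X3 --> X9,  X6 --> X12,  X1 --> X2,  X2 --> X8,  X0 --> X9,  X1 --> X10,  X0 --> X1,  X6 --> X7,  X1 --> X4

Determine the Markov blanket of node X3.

{X0, X1, X2, X4, X5, X6, X9}

Recall MB(v) = parents ∪ children ∪ spouses, where spouses are the other parents of v's children.
Ch(X3) = {X4, X5, X9}.
Parents of X3: X1.
Parents of each child, excluding X3:
  X4's other parent is X1.
  X5 also has parent X2.
  parents(X9) \ {X3} = {X0, X1, X4, X6}.
Union: {X1} ∪ {X4, X5, X9} ∪ {X0, X1, X2, X4, X6} = {X0, X1, X2, X4, X5, X6, X9}.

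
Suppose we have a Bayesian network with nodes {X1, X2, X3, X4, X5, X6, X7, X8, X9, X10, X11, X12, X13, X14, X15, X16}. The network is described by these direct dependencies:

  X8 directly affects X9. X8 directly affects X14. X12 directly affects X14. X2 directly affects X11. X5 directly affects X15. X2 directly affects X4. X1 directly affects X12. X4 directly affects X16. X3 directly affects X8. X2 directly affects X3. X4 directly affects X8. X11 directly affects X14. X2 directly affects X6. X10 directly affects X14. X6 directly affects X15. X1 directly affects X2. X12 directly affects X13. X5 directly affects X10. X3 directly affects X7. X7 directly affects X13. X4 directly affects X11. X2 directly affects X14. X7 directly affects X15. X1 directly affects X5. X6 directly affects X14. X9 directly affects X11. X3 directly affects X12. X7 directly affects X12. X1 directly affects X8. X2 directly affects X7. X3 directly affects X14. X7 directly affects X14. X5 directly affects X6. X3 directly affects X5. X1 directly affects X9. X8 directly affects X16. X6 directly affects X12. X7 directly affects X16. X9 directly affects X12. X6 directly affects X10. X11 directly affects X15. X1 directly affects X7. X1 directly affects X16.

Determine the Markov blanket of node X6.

{X1, X2, X3, X5, X7, X8, X9, X10, X11, X12, X14, X15}

By definition, MB(X6) is built from X6's parents, X6's children, and the co-parents of X6.
Pa(X6) = {X2, X5}.
X6 has children X10, X12, X14, X15.
Co-parents of X6 (other parents of its children):
  X10: X5
  X12: X1, X3, X7, X9
  X14: X2, X3, X7, X8, X10, X11, X12
  X15: X5, X7, X11
Union: {X2, X5} ∪ {X10, X12, X14, X15} ∪ {X1, X2, X3, X5, X7, X8, X9, X10, X11, X12} = {X1, X2, X3, X5, X7, X8, X9, X10, X11, X12, X14, X15}.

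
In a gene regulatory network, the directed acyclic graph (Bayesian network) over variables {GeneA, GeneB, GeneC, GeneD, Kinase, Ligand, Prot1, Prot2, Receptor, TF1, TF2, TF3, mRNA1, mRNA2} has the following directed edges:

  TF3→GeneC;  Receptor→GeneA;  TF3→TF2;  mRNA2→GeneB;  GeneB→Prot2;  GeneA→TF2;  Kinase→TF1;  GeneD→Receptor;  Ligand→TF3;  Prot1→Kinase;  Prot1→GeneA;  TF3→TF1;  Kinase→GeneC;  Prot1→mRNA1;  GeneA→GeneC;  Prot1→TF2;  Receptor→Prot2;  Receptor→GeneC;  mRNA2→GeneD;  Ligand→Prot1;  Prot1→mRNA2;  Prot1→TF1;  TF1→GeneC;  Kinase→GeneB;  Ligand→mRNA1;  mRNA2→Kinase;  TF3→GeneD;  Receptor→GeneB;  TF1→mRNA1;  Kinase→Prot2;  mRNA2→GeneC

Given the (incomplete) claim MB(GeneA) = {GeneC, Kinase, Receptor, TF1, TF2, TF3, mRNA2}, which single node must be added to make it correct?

Prot1

The Markov blanket of a node is its parents, its children, and the other parents of its children.
GeneA has children GeneC, TF2.
GeneA's parents: Prot1, Receptor.
Parents of each child, excluding GeneA:
  parents(TF2) \ {GeneA} = {Prot1, TF3}.
  GeneC also has parents Kinase, Receptor, TF1, TF3, mRNA2.
MB(GeneA) = {GeneC, Kinase, Prot1, Receptor, TF1, TF2, TF3, mRNA2}.
Comparing with the claimed set, Prot1 is missing.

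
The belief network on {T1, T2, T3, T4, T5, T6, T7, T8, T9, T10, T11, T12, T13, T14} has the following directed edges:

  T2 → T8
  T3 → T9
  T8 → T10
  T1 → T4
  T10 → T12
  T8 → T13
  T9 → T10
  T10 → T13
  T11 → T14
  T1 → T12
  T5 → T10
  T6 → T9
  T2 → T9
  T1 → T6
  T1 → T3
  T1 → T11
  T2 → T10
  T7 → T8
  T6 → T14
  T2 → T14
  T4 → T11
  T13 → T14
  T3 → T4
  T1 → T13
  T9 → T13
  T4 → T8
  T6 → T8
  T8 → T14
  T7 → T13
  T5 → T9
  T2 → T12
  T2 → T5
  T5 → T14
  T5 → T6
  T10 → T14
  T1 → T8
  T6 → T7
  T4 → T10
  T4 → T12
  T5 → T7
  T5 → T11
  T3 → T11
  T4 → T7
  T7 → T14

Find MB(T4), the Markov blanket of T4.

Parents of T4: T1, T3.
Ch(T4) = {T7, T8, T10, T11, T12}.
Other parents of T4's children:
  T7: T5, T6
  T8: T1, T2, T6, T7
  T10: T2, T5, T8, T9
  T11: T1, T3, T5
  T12: T1, T2, T10
Taking the union gives {T1, T2, T3, T5, T6, T7, T8, T9, T10, T11, T12}.

{T1, T2, T3, T5, T6, T7, T8, T9, T10, T11, T12}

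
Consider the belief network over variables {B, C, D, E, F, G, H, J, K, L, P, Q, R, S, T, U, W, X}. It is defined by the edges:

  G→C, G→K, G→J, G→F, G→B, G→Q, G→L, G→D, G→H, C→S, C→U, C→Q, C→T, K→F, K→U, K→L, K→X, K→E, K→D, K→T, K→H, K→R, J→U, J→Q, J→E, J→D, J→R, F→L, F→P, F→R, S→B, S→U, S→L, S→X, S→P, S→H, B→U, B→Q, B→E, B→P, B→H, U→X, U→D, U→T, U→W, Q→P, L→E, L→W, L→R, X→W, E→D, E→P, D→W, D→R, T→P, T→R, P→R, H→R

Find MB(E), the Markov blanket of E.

{B, D, F, G, J, K, L, P, Q, S, T, U}

Ch(E) = {D, P}.
Parents of E: B, J, K, L.
Other parents of E's children:
  D: G, J, K, U
  P: B, F, Q, S, T
Taking the union gives {B, D, F, G, J, K, L, P, Q, S, T, U}.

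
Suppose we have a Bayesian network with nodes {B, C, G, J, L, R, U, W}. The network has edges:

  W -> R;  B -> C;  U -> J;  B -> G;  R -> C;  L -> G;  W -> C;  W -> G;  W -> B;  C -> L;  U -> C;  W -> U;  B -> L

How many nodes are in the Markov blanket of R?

By definition, MB(R) is built from R's parents, R's children, and the co-parents of R.
R has parent W.
R's children: C.
Parents of each child, excluding R:
  C also has parents B, U, W.
MB(R) = {B, C, U, W}, which has 4 nodes.

4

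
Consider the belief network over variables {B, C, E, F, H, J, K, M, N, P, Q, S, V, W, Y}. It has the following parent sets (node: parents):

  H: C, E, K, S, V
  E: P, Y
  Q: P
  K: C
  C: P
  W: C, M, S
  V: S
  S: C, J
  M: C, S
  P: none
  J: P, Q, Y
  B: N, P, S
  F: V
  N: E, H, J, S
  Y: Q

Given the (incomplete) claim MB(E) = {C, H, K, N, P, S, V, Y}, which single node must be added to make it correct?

A node's Markov blanket = Pa ∪ Ch ∪ (parents of Ch other than the node itself).
E has children H, N.
Parents of E: P, Y.
Parents of each child, excluding E:
  parents(H) \ {E} = {C, K, S, V}.
  parents(N) \ {E} = {H, J, S}.
MB(E) = {C, H, J, K, N, P, S, V, Y}.
Comparing with the claimed set, J is missing.

J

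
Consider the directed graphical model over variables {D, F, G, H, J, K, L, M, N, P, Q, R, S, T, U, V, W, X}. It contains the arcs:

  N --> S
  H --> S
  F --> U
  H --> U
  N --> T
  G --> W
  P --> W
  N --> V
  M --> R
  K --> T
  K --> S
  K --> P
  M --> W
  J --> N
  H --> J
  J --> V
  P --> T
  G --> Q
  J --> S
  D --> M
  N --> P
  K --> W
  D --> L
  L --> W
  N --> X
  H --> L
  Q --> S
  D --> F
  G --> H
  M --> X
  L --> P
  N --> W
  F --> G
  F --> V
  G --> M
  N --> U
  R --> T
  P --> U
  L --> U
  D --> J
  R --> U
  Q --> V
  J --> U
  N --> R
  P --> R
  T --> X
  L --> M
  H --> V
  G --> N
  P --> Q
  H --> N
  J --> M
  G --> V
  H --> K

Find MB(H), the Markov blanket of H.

Parents of H: G.
H's children: J, K, L, N, S, U, V.
Parents of each child, excluding H:
  J: D
  K: —
  L: D
  N: G, J
  S: J, K, N, Q
  U: F, J, L, N, P, R
  V: F, G, J, N, Q
So the Markov blanket of H is {D, F, G, J, K, L, N, P, Q, R, S, U, V}.

{D, F, G, J, K, L, N, P, Q, R, S, U, V}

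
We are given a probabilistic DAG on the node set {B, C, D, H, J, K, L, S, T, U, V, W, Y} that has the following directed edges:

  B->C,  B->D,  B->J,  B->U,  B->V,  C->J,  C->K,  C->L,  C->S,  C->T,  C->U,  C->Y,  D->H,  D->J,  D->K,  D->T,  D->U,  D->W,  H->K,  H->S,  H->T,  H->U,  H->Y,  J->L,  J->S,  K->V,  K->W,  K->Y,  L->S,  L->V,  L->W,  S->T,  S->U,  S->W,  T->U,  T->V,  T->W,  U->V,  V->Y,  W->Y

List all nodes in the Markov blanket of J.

{B, C, D, H, L, S}

Ch(J) = {L, S}.
J's parents: B, C, D.
Parents of each child, excluding J:
  parents(L) \ {J} = {C}.
  S also has parents C, H, L.
MB(J) = {B, C, D, H, L, S}.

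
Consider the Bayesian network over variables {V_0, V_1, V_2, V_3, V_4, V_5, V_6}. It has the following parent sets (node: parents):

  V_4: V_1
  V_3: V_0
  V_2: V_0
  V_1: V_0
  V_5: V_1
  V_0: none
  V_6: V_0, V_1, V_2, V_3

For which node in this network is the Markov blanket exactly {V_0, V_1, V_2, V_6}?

V_3

The target node must have every member of {V_0, V_1, V_2, V_6} as a parent, child, or co-parent, and no others.
Parents of V_3: V_0; children: V_6; co-parents: V_0, V_1, V_2.
These exactly cover the given set, so the node is V_3.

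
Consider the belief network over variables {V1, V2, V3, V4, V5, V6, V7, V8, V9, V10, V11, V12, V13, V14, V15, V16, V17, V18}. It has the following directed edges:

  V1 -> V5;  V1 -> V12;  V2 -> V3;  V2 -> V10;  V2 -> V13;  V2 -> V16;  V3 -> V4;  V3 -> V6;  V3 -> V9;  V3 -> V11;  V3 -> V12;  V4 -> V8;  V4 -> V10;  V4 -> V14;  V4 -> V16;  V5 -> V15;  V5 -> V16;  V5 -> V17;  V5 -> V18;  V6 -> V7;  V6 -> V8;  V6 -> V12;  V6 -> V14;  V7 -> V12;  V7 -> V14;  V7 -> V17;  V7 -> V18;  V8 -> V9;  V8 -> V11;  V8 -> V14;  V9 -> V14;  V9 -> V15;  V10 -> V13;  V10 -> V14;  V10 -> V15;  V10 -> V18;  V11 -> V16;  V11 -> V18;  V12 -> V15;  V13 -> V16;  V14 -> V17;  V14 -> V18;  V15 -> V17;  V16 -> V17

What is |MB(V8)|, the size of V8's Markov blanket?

8

A node's Markov blanket = Pa ∪ Ch ∪ (parents of Ch other than the node itself).
Ch(V8) = {V9, V11, V14}.
Pa(V8) = {V4, V6}.
For each child, the remaining parents (spouses of V8):
  V9 also has parent V3.
  V11's other parent is V3.
  V14 also has parents V4, V6, V7, V9, V10.
MB(V8) = {V3, V4, V6, V7, V9, V10, V11, V14}, which has 8 nodes.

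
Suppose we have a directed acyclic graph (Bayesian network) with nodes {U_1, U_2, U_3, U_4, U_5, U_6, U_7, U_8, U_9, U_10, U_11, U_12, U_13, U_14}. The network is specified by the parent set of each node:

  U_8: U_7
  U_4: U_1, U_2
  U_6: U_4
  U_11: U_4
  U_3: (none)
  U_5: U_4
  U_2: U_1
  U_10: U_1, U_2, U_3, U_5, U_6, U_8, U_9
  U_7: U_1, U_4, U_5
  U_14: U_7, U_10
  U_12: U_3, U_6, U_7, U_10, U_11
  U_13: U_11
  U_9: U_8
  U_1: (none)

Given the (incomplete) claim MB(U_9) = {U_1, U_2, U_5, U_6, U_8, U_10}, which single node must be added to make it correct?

A node's Markov blanket = Pa ∪ Ch ∪ (parents of Ch other than the node itself).
U_9 has parent U_8.
U_9 has child U_10.
Parents of each child, excluding U_9:
  U_10: U_1, U_2, U_3, U_5, U_6, U_8
MB(U_9) = {U_1, U_2, U_3, U_5, U_6, U_8, U_10}.
Comparing with the claimed set, U_3 is missing.

U_3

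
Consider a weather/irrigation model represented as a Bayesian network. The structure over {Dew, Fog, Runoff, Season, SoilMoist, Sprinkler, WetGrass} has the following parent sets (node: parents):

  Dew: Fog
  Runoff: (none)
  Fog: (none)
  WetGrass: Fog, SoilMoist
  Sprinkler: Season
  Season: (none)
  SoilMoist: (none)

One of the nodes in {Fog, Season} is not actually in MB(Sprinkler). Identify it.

Sprinkler has no children.
Sprinkler's parents: Season.
With no children, Sprinkler has no spouses; the co-parent set is empty.
MB(Sprinkler) = {Season}.
Fog is neither a parent, child, nor co-parent of Sprinkler, so it does not belong.

Fog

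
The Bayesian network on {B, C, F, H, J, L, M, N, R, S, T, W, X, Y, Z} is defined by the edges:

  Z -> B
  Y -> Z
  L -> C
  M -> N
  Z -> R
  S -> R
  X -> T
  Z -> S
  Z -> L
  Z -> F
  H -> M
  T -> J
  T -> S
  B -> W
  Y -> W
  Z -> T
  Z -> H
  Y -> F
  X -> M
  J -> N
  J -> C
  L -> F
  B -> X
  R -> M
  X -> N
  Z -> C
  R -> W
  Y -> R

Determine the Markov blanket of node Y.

{B, F, L, R, S, W, Z}

Parents of Y: none.
Y has children F, R, W, Z.
Other parents of Y's children:
  Z: no additional parents.
  R also has parents S, Z.
  F also has parents L, Z.
  W also has parents B, R.
Taking the union gives {B, F, L, R, S, W, Z}.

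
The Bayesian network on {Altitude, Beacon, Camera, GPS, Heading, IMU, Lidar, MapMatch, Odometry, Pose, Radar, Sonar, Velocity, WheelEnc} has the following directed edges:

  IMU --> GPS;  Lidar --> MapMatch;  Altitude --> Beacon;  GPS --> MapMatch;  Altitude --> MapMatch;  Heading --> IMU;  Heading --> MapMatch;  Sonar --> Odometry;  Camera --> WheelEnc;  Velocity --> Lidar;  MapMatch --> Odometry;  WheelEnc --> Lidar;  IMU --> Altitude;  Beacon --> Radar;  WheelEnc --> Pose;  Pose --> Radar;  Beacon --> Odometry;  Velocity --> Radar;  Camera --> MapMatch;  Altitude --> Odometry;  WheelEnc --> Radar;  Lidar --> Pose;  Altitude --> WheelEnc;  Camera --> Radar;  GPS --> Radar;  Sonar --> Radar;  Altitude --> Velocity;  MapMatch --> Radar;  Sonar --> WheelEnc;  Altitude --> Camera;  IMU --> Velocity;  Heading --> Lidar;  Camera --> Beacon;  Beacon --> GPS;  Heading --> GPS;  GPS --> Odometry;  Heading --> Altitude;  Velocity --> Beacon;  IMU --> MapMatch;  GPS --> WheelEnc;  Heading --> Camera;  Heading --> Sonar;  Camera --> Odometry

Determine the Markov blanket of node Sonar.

Parents of Sonar: Heading.
Children of Sonar: Odometry, Radar, WheelEnc.
For each child, the remaining parents (spouses of Sonar):
  WheelEnc: Altitude, Camera, GPS
  Odometry: Altitude, Beacon, Camera, GPS, MapMatch
  Radar: Beacon, Camera, GPS, MapMatch, Pose, Velocity, WheelEnc
Taking the union gives {Altitude, Beacon, Camera, GPS, Heading, MapMatch, Odometry, Pose, Radar, Velocity, WheelEnc}.

{Altitude, Beacon, Camera, GPS, Heading, MapMatch, Odometry, Pose, Radar, Velocity, WheelEnc}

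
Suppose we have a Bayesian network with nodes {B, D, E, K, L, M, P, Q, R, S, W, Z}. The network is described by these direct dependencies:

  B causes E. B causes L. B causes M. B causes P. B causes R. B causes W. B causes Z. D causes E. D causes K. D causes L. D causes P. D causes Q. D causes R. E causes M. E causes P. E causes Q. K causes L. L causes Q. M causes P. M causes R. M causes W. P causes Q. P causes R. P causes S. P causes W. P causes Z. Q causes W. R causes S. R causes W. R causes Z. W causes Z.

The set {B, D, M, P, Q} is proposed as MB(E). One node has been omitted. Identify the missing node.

L

The Markov blanket of a node is its parents, its children, and the other parents of its children.
Children of E: M, P, Q.
Pa(E) = {B, D}.
Parents of each child, excluding E:
  M also has parent B.
  P also has parents B, D, M.
  Q also has parents D, L, P.
MB(E) = {B, D, L, M, P, Q}.
Comparing with the claimed set, L is missing.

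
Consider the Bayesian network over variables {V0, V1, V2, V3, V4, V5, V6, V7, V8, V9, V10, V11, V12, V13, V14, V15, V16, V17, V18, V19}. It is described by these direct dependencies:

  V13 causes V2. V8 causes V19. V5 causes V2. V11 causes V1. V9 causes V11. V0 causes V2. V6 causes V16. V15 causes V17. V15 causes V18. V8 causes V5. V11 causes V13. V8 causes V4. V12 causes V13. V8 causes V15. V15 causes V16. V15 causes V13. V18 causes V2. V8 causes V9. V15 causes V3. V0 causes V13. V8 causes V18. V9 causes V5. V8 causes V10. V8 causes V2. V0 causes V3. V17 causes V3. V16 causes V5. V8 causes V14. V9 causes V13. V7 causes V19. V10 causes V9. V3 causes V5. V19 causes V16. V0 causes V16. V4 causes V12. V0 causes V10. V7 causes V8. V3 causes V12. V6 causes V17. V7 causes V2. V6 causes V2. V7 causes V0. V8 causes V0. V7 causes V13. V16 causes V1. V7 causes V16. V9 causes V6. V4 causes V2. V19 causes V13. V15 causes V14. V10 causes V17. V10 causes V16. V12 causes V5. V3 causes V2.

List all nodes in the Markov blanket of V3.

{V0, V2, V4, V5, V6, V7, V8, V9, V12, V13, V15, V16, V17, V18}

V3's parents: V0, V15, V17.
V3 has children V2, V5, V12.
Co-parents of V3 (other parents of its children):
  V12's other parent is V4.
  V5 also has parents V8, V9, V12, V16.
  V2 also has parents V0, V4, V5, V6, V7, V8, V13, V18.
Union: {V0, V15, V17} ∪ {V2, V5, V12} ∪ {V0, V4, V5, V6, V7, V8, V9, V12, V13, V16, V18} = {V0, V2, V4, V5, V6, V7, V8, V9, V12, V13, V15, V16, V17, V18}.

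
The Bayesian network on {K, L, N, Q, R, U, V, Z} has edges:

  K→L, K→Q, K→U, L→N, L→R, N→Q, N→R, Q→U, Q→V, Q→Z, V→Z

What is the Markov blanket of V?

By definition, MB(V) is built from V's parents, V's children, and the co-parents of V.
Pa(V) = {Q}.
V's children: Z.
Parents of each child, excluding V:
  Z: Q
Union: {Q} ∪ {Z} ∪ {Q} = {Q, Z}.

{Q, Z}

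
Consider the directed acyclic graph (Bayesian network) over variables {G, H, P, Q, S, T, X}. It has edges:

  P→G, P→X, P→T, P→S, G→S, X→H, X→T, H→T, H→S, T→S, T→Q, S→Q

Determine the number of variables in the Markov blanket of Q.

2

Recall MB(v) = parents ∪ children ∪ spouses, where spouses are the other parents of v's children.
Q's parents: S, T.
Q has no children.
With no children, Q has no spouses; the co-parent set is empty.
MB(Q) = {S, T}, which has 2 nodes.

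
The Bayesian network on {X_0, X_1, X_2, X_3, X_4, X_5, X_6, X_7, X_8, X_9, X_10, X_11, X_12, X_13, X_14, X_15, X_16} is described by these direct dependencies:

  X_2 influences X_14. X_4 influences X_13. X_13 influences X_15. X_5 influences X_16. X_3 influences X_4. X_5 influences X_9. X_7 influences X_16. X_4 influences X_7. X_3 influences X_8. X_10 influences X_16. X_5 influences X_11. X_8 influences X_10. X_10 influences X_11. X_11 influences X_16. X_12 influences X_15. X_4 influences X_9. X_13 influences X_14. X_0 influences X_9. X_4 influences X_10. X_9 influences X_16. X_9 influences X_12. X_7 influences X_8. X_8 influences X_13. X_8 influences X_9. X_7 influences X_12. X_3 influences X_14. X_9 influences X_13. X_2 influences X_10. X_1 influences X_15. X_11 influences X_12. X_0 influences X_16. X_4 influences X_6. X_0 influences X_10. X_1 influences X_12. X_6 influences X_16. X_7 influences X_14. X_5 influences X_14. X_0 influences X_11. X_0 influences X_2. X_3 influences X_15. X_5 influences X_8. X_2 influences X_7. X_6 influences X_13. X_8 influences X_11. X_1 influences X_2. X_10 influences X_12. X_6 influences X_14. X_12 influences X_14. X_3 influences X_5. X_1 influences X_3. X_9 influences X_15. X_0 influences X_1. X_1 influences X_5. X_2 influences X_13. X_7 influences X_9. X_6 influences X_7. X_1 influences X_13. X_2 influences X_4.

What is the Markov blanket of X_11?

{X_0, X_1, X_5, X_6, X_7, X_8, X_9, X_10, X_12, X_16}

X_11's parents: X_0, X_5, X_8, X_10.
Ch(X_11) = {X_12, X_16}.
Co-parents of X_11 (other parents of its children):
  parents(X_12) \ {X_11} = {X_1, X_7, X_9, X_10}.
  parents(X_16) \ {X_11} = {X_0, X_5, X_6, X_7, X_9, X_10}.
MB(X_11) = {X_0, X_1, X_5, X_6, X_7, X_8, X_9, X_10, X_12, X_16}.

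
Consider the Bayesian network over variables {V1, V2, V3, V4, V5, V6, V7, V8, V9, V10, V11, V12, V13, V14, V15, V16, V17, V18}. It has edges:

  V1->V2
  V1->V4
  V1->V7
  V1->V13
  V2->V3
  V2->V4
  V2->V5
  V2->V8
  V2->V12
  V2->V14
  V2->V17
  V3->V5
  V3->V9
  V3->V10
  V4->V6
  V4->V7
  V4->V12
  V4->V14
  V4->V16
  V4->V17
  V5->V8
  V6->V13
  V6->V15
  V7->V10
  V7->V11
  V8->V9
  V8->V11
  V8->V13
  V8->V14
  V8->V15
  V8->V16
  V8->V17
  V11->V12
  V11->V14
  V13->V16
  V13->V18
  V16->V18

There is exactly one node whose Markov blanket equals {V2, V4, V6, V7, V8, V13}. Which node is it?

V1

The target node must have every member of {V2, V4, V6, V7, V8, V13} as a parent, child, or co-parent, and no others.
Parents of V1: none; children: V2, V4, V7, V13; co-parents: V2, V4, V6, V8.
These exactly cover the given set, so the node is V1.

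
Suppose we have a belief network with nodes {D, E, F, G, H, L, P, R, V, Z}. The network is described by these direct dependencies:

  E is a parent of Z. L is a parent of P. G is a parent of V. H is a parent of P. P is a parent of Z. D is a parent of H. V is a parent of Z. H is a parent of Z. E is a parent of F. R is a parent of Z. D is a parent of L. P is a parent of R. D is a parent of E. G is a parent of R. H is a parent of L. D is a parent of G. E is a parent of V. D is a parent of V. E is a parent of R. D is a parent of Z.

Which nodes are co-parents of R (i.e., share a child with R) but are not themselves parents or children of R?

{D, H, V}

Children of R: Z.
  parents(Z) \ {R} = {D, E, H, P, V}.
Excluding nodes already adjacent to R (E, G, P, Z), the co-parent-only contribution is {D, H, V}.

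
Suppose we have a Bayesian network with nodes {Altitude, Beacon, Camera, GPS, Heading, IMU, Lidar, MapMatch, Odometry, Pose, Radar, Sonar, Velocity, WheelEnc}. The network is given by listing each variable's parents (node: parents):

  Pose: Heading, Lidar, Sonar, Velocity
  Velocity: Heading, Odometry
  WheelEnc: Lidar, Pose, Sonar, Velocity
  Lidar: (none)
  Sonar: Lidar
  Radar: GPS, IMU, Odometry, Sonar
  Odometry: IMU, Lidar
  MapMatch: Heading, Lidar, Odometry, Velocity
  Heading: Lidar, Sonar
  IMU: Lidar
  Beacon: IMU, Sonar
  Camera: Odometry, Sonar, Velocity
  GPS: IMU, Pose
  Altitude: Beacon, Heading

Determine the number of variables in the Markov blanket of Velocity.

8

Children of Velocity: Camera, MapMatch, Pose, WheelEnc.
Velocity's parents: Heading, Odometry.
Other parents of Velocity's children:
  Pose: Heading, Lidar, Sonar
  MapMatch: Heading, Lidar, Odometry
  Camera: Odometry, Sonar
  WheelEnc: Lidar, Pose, Sonar
MB(Velocity) = {Camera, Heading, Lidar, MapMatch, Odometry, Pose, Sonar, WheelEnc}, which has 8 nodes.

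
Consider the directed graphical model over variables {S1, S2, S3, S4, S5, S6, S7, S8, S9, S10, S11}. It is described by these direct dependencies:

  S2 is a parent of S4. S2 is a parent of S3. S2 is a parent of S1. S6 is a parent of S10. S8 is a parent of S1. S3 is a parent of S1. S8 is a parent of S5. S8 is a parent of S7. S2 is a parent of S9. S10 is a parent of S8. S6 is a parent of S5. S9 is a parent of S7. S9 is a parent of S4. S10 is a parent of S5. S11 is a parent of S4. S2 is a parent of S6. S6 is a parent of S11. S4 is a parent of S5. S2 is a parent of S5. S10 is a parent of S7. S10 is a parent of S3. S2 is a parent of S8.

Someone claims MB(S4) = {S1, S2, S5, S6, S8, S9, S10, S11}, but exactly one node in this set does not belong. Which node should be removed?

S1

Parents of S4: S2, S9, S11.
S4 has child S5.
Parents of each child, excluding S4:
  parents(S5) \ {S4} = {S2, S6, S8, S10}.
MB(S4) = {S2, S5, S6, S8, S9, S10, S11}.
S1 is neither a parent, child, nor co-parent of S4, so it does not belong.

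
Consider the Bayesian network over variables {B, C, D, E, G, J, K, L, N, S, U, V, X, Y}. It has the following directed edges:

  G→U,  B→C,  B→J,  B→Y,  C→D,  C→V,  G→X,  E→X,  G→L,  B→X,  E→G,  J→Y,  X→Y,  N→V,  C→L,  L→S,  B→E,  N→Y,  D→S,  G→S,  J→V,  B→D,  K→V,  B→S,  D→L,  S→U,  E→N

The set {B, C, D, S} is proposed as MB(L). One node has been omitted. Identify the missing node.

By definition, MB(L) is built from L's parents, L's children, and the co-parents of L.
Ch(L) = {S}.
Pa(L) = {C, D, G}.
Parents of each child, excluding L:
  S: B, D, G
MB(L) = {B, C, D, G, S}.
Comparing with the claimed set, G is missing.

G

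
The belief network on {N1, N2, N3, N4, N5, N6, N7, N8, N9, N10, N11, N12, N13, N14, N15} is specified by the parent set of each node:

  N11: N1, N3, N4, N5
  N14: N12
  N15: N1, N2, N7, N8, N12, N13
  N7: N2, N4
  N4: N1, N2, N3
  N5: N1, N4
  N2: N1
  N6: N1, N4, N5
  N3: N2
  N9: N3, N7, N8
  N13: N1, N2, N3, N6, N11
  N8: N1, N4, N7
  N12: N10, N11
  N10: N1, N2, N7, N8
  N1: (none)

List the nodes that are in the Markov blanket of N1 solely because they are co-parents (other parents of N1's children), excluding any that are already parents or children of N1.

{N3, N7, N12}

Children of N1: N2, N4, N5, N6, N8, N10, N11, N13, N15.
  N2: no additional parents.
  N4 also has parents N2, N3.
  N5's other parent is N4.
  N6's other parents are N4, N5.
  N8's other parents are N4, N7.
  N10 also has parents N2, N7, N8.
  N11 also has parents N3, N4, N5.
  N13's other parents are N2, N3, N6, N11.
  parents(N15) \ {N1} = {N2, N7, N8, N12, N13}.
Excluding nodes already adjacent to N1 (N2, N4, N5, N6, N8, N10, N11, N13, N15), the co-parent-only contribution is {N3, N7, N12}.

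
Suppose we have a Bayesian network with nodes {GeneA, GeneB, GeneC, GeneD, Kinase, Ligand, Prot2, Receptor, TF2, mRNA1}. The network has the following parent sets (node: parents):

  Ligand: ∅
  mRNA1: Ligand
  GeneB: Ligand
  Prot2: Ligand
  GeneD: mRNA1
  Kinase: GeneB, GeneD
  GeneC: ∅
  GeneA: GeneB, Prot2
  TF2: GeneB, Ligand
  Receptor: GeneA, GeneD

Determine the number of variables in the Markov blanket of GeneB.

By definition, MB(GeneB) is built from GeneB's parents, GeneB's children, and the co-parents of GeneB.
GeneB's parents: Ligand.
Children of GeneB: GeneA, Kinase, TF2.
Other parents of GeneB's children:
  parents(Kinase) \ {GeneB} = {GeneD}.
  parents(GeneA) \ {GeneB} = {Prot2}.
  TF2 also has parent Ligand.
MB(GeneB) = {GeneA, GeneD, Kinase, Ligand, Prot2, TF2}, which has 6 nodes.

6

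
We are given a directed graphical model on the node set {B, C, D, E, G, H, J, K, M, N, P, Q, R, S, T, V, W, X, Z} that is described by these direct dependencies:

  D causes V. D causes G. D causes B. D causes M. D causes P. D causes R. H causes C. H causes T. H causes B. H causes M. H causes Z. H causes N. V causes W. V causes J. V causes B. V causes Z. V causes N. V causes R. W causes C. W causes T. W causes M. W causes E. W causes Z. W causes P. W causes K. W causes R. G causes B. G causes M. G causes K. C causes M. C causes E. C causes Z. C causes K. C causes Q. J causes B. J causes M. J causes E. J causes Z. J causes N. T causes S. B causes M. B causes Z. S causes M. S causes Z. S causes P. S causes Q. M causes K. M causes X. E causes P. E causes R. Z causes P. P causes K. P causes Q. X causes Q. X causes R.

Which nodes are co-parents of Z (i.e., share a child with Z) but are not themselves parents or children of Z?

Children of Z: P.
  P: D, E, S, W
Excluding nodes already adjacent to Z (B, C, H, J, P, S, V, W), the co-parent-only contribution is {D, E}.

{D, E}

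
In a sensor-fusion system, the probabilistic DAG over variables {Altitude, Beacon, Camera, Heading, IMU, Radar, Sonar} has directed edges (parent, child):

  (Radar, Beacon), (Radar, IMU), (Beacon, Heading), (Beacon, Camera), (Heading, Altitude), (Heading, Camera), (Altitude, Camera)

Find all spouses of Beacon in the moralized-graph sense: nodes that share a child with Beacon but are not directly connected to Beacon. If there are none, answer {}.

Children of Beacon: Camera, Heading.
  Heading: —
  Camera: Altitude, Heading
Excluding nodes already adjacent to Beacon (Camera, Heading, Radar), the co-parent-only contribution is {Altitude}.

{Altitude}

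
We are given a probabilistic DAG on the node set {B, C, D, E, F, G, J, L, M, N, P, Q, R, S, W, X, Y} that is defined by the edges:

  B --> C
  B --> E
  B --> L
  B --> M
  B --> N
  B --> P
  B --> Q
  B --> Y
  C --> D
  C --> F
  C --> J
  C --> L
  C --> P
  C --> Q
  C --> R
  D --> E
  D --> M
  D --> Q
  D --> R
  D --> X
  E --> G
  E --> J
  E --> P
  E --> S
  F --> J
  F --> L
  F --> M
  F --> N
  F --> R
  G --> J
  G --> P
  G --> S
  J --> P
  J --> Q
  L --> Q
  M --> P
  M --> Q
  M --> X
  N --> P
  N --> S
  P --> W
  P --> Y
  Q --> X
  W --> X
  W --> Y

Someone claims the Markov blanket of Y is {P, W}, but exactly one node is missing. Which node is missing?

B

Y has parents B, P, W.
Ch(Y) = {}.
With no children, Y has no spouses; the co-parent set is empty.
MB(Y) = {B, P, W}.
Comparing with the claimed set, B is missing.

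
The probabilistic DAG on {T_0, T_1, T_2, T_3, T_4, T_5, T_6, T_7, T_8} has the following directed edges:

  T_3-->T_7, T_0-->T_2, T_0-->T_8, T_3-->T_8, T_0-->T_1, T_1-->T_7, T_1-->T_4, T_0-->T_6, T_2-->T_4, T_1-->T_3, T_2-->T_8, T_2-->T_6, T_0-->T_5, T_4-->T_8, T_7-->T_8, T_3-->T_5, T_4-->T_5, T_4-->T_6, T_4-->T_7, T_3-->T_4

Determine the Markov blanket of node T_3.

The Markov blanket of a node is its parents, its children, and the other parents of its children.
Pa(T_3) = {T_1}.
T_3's children: T_4, T_5, T_7, T_8.
Parents of each child, excluding T_3:
  T_4: T_1, T_2
  T_5: T_0, T_4
  T_7: T_1, T_4
  T_8: T_0, T_2, T_4, T_7
Union: {T_1} ∪ {T_4, T_5, T_7, T_8} ∪ {T_0, T_1, T_2, T_4, T_7} = {T_0, T_1, T_2, T_4, T_5, T_7, T_8}.

{T_0, T_1, T_2, T_4, T_5, T_7, T_8}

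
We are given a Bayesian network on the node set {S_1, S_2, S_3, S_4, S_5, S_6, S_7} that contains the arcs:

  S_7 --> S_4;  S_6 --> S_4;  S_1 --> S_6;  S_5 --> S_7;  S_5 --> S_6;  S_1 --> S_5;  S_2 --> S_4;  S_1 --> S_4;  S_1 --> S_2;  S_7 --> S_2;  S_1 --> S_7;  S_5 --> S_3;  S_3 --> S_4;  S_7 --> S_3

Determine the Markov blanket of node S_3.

Parents of S_3: S_5, S_7.
Ch(S_3) = {S_4}.
Parents of each child, excluding S_3:
  S_4's other parents are S_1, S_2, S_6, S_7.
Taking the union gives {S_1, S_2, S_4, S_5, S_6, S_7}.

{S_1, S_2, S_4, S_5, S_6, S_7}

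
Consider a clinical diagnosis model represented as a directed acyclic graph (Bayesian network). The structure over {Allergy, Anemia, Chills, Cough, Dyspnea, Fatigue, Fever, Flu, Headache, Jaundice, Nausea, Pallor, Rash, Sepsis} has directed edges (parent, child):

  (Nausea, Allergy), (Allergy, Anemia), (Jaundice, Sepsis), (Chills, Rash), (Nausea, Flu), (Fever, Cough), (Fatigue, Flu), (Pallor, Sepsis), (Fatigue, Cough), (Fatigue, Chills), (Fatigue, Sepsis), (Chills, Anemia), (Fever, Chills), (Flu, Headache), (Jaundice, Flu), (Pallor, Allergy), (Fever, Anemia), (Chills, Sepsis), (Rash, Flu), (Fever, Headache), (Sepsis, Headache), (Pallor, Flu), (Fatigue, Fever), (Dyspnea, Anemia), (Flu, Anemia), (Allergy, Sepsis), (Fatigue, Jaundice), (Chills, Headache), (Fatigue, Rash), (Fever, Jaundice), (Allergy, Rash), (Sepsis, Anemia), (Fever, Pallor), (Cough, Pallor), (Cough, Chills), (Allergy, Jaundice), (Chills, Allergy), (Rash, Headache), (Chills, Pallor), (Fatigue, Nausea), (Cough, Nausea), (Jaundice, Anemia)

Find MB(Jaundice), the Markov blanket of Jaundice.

The Markov blanket of a node is its parents, its children, and the other parents of its children.
Jaundice's children: Anemia, Flu, Sepsis.
Jaundice's parents: Allergy, Fatigue, Fever.
Parents of each child, excluding Jaundice:
  parents(Sepsis) \ {Jaundice} = {Allergy, Chills, Fatigue, Pallor}.
  Flu also has parents Fatigue, Nausea, Pallor, Rash.
  Anemia also has parents Allergy, Chills, Dyspnea, Fever, Flu, Sepsis.
So the Markov blanket of Jaundice is {Allergy, Anemia, Chills, Dyspnea, Fatigue, Fever, Flu, Nausea, Pallor, Rash, Sepsis}.

{Allergy, Anemia, Chills, Dyspnea, Fatigue, Fever, Flu, Nausea, Pallor, Rash, Sepsis}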